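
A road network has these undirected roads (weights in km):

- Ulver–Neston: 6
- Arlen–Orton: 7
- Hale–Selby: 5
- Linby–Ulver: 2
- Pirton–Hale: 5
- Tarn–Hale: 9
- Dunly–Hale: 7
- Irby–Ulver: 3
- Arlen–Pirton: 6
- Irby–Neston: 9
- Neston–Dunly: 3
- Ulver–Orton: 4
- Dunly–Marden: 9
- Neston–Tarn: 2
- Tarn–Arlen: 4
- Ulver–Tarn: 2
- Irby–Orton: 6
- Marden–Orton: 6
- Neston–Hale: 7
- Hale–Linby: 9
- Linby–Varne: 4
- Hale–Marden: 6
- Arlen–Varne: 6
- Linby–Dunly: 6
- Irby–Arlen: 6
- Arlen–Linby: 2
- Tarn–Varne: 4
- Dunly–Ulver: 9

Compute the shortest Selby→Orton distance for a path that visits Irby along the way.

Best Selby to Irby: Selby–Hale–Linby–Ulver–Irby costing 19
Best Irby to Orton: Irby–Orton costing 6
Total via Irby: 19 + 6 = 25 km.

25 km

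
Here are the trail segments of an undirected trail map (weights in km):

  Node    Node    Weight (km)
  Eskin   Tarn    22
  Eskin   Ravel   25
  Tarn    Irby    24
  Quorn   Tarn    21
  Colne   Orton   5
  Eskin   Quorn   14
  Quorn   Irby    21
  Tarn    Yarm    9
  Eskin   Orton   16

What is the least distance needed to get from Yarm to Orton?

Shortest distances from Yarm:
Yarm: 0
Tarn: 9  (via Yarm)
Quorn: 30  (via Tarn)
Eskin: 31  (via Tarn)
Irby: 33  (via Tarn)
Orton: 47  (via Eskin)
Shortest route: Yarm → Tarn → Eskin → Orton = 47 km.

47 km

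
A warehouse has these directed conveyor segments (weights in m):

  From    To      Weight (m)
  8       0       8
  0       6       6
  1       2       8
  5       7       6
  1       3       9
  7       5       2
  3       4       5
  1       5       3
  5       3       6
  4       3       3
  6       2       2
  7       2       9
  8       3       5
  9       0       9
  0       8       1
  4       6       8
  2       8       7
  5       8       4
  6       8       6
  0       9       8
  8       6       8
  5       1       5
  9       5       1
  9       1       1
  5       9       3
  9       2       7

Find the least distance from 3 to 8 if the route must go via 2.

22 m

Shortest 3→2: 3–4–6–2 = 15
Best 2 to 8: 2–8 costing 7
Total via 2: 15 + 7 = 22 m.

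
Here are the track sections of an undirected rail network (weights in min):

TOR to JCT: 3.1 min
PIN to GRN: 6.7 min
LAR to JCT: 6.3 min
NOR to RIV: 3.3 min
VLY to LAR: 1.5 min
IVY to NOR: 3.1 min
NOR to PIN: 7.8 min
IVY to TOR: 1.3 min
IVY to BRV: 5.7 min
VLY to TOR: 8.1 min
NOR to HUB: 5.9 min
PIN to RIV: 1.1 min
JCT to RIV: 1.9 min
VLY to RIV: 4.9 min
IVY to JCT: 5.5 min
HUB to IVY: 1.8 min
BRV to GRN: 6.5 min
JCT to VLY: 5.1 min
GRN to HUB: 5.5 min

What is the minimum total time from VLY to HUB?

Settle nodes by increasing distance from VLY:
VLY: 0
LAR: 1.5  (via VLY)
RIV: 4.9  (via VLY)
JCT: 5.1  (via VLY)
PIN: 6  (via RIV)
TOR: 8.1  (via VLY)
NOR: 8.2  (via RIV)
IVY: 9.4  (via TOR)
HUB: 11.2  (via IVY)
Shortest route: VLY–TOR–IVY–HUB = 11.2 min.

11.2 min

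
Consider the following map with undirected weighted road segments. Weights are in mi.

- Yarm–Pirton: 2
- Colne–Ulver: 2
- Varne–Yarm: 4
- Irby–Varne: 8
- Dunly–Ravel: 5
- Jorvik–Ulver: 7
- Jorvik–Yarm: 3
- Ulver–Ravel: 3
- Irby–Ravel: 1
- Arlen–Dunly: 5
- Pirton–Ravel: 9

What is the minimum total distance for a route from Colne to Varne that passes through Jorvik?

16 mi

Best Colne to Jorvik: Colne–Ulver–Jorvik costing 9
Best Jorvik to Varne: Jorvik–Yarm–Varne costing 7
Total via Jorvik: 9 + 7 = 16 mi.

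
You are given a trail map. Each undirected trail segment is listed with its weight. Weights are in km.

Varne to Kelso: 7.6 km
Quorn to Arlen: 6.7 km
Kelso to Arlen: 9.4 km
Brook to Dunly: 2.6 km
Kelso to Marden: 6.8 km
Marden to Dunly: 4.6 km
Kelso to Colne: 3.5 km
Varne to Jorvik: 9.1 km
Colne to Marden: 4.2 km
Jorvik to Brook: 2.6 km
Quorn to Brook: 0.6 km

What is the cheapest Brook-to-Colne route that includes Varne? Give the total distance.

22.8 km

Shortest Brook→Varne: Brook → Jorvik → Varne = 11.7
Shortest Varne→Colne: Varne → Kelso → Colne = 11.1
Total via Varne: 11.7 + 11.1 = 22.8 km.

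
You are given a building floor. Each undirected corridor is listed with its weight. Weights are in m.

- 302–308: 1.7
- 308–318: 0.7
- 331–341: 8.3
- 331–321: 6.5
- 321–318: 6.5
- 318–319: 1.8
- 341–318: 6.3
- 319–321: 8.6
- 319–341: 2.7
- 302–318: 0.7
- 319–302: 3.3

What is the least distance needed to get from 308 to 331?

Enumerating some paths:
308–302–318–319–341–331: 1.7+0.7+1.8+2.7+8.3 = 15.2
308–318–341–331: 0.7+6.3+8.3 = 15.3
308–318–319–341–331: 0.7+1.8+2.7+8.3 = 13.5
308–318–321–331: 0.7+6.5+6.5 = 13.7
The minimum is 13.5 m via 308–318–319–341–331.

13.5 m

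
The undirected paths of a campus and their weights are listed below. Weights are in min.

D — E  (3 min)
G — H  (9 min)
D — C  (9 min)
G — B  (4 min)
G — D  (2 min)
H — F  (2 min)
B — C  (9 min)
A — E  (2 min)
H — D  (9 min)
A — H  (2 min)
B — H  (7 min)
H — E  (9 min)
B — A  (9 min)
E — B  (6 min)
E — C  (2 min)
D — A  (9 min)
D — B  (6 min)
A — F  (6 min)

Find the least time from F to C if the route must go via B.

Shortest F→B: F → H → B = 9
Shortest B→C: B → E → C = 8
Total via B: 9 + 8 = 17 min.

17 min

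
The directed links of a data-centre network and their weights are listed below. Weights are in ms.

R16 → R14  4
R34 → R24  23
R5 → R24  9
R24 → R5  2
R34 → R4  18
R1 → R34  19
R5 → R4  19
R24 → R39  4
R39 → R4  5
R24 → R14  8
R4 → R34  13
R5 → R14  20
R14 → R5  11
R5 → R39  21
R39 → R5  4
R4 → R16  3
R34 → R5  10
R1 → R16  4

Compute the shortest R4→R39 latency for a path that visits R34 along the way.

36 ms

Best R4 to R34: R4–R34 costing 13
Shortest R34→R39: R34–R5–R24–R39 = 23
Total via R34: 13 + 23 = 36 ms.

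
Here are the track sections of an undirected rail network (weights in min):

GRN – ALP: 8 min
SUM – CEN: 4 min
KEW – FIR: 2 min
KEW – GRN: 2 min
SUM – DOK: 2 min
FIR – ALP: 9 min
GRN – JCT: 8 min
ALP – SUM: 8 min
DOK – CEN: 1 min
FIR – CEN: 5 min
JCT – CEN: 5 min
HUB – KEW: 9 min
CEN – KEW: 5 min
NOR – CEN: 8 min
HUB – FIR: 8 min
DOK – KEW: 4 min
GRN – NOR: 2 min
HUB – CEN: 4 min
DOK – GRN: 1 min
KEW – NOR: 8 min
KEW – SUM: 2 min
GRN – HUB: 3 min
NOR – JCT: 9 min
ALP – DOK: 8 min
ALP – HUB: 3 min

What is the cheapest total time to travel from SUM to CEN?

3 min

Settle nodes by increasing distance from SUM:
SUM: 0
DOK: 2  (via SUM)
KEW: 2  (via SUM)
CEN: 3  (via DOK)
Shortest route: SUM → DOK → CEN = 3 min.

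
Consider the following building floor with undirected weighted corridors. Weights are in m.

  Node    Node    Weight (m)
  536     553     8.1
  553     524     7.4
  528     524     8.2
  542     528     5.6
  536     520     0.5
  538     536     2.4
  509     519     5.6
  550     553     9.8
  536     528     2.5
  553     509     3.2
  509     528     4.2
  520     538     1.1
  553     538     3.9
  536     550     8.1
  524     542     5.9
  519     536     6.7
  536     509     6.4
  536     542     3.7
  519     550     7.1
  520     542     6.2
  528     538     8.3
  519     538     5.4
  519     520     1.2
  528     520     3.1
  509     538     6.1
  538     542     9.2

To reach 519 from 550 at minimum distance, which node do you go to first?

519

Enumerating some paths:
550 → 536 → 520 → 519: 8.1+0.5+1.2 = 9.8
550 → 519: 7.1 = 7.1
The minimum is 7.1 m via 550 → 519.
So from 550 the first move is to 519.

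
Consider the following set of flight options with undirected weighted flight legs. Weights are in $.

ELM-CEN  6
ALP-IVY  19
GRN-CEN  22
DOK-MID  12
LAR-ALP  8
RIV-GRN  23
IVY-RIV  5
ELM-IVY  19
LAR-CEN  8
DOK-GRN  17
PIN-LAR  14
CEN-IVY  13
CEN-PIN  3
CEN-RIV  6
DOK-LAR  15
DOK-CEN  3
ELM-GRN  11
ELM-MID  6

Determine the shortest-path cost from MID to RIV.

$18

Compare a few routes:
MID → ELM → CEN → IVY → RIV: 6+6+13+5 = 30
MID → ELM → IVY → RIV: 6+19+5 = 30
MID → ELM → CEN → RIV: 6+6+6 = 18
MID → DOK → CEN → RIV: 12+3+6 = 21
The minimum is $18 via MID → ELM → CEN → RIV.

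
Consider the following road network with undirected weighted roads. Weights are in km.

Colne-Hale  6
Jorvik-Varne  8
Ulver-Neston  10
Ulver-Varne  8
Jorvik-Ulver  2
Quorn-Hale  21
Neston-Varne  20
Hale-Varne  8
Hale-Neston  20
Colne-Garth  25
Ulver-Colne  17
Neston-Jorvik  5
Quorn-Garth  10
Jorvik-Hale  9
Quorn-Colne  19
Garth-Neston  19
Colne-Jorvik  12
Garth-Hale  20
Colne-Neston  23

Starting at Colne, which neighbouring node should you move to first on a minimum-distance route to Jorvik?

Compare a few routes:
Colne - Jorvik: 12 = 12
Colne - Hale - Jorvik: 6+9 = 15
The minimum is 12 km via Colne - Jorvik.
So from Colne the first move is to Jorvik.

Jorvik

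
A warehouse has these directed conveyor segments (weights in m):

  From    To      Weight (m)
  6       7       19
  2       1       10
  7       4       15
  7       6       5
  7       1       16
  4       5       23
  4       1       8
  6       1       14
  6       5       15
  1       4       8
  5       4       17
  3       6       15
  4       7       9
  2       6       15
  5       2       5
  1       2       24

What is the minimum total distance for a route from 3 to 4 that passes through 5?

Best 3 to 5: 3 → 6 → 5 costing 30
Best 5 to 4: 5 → 4 costing 17
Total via 5: 30 + 17 = 47 m.

47 m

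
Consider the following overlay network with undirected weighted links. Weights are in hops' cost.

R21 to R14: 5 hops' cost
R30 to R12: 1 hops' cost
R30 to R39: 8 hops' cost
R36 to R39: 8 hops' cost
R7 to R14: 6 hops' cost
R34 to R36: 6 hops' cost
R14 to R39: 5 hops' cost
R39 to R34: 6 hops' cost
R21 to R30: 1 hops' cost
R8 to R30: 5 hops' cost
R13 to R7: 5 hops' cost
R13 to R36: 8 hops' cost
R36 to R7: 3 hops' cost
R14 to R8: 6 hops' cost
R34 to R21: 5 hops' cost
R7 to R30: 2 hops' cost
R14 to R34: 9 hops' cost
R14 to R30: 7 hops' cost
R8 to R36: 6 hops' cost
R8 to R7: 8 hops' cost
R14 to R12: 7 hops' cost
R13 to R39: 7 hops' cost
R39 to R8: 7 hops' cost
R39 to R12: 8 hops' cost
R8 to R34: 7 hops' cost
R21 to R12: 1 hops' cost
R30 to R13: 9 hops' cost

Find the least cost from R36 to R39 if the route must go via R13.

Shortest R36→R13: R36 → R13 = 8
Shortest R13→R39: R13 → R39 = 7
Total via R13: 8 + 7 = 15 hops' cost.

15 hops' cost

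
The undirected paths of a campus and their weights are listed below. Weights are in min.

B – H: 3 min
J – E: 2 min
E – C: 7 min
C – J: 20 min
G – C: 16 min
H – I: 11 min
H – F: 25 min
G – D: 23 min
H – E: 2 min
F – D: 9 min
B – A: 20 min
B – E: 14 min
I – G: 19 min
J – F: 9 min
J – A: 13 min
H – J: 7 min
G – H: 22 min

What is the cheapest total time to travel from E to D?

Settle nodes by increasing distance from E:
E: 0
H: 2  (via E)
J: 2  (via E)
B: 5  (via H)
C: 7  (via E)
F: 11  (via J)
I: 13  (via H)
A: 15  (via J)
D: 20  (via F)
Shortest route: E → J → F → D = 20 min.

20 min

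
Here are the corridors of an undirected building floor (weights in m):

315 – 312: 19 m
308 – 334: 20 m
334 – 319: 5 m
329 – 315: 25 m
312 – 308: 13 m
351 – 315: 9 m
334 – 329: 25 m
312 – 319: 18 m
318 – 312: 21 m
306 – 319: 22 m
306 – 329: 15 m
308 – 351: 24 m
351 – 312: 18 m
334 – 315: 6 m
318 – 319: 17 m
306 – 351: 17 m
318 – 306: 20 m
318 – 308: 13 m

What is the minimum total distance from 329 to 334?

25 m

Shortest distances from 329:
329: 0
306: 15  (via 329)
334: 25  (via 329)
Shortest route: 329 → 334 = 25 m.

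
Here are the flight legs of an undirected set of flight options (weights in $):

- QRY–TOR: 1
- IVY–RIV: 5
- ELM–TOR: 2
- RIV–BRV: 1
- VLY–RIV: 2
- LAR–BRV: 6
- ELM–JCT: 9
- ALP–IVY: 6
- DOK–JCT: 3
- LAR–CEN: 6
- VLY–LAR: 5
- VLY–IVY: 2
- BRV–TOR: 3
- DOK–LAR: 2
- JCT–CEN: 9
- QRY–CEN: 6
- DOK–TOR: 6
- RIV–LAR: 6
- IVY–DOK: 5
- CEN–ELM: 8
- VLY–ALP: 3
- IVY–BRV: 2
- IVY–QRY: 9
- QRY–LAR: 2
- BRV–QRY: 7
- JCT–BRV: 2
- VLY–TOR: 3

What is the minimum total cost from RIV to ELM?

$6

Enumerating some paths:
RIV–VLY–TOR–ELM: 2+3+2 = 7
RIV–BRV–IVY–VLY–TOR–ELM: 1+2+2+3+2 = 10
RIV–BRV–TOR–ELM: 1+3+2 = 6
Cheapest is RIV–BRV–TOR–ELM at $6.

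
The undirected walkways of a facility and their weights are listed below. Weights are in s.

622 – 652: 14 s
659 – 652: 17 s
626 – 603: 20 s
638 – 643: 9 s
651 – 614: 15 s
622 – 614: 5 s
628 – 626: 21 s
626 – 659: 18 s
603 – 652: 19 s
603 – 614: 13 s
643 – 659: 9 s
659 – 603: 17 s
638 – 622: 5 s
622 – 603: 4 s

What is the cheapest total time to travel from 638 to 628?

Running Dijkstra from 638:
638: 0
622: 5  (via 638)
643: 9  (via 638)
603: 9  (via 622)
614: 10  (via 622)
659: 18  (via 643)
652: 19  (via 622)
651: 25  (via 614)
626: 29  (via 603)
628: 50  (via 626)
Shortest route: 638 → 622 → 603 → 626 → 628 = 50 s.

50 s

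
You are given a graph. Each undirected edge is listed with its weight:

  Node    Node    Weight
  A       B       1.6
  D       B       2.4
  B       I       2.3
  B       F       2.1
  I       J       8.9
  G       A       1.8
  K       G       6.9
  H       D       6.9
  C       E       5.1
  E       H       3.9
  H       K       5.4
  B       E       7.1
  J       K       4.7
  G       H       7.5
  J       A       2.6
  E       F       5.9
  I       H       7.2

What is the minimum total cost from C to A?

Settle nodes by increasing distance from C:
C: 0
E: 5.1  (via C)
H: 9  (via E)
F: 11  (via E)
B: 12.2  (via E)
A: 13.8  (via B)
Shortest route: C–E–B–A = 13.8.

13.8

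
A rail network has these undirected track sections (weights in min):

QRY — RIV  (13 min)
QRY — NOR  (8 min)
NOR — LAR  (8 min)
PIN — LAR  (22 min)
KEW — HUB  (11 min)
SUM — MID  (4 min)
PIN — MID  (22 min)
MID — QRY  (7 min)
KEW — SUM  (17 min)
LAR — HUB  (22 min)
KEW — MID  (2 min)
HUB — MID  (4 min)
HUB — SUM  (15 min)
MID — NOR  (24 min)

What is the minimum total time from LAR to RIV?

29 min

Compare a few routes:
LAR - NOR - QRY - RIV: 8+8+13 = 29
LAR - HUB - MID - QRY - RIV: 22+4+7+13 = 46
Cheapest is LAR - NOR - QRY - RIV at 29 min.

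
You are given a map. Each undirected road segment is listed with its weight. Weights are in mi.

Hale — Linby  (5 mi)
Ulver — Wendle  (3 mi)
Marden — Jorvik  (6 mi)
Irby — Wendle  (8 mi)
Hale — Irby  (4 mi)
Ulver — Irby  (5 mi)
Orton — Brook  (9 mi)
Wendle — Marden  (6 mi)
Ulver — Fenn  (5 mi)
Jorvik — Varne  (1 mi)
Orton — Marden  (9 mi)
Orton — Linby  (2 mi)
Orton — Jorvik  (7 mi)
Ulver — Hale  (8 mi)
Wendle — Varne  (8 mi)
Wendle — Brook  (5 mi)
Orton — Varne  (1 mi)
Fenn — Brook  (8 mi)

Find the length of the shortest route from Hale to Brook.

Candidate routes:
Hale - Irby - Ulver - Wendle - Brook: 4+5+3+5 = 17
Hale - Irby - Wendle - Brook: 4+8+5 = 17
Hale - Linby - Orton - Brook: 5+2+9 = 16
The minimum is 16 mi via Hale - Linby - Orton - Brook.

16 mi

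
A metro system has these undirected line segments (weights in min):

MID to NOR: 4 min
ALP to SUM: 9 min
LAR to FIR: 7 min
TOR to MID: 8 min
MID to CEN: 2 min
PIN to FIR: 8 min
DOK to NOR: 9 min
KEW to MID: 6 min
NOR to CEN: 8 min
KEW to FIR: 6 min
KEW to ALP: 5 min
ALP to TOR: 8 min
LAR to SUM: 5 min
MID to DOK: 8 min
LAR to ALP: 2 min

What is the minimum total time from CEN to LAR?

15 min

Running Dijkstra from CEN:
CEN: 0
MID: 2  (via CEN)
NOR: 6  (via MID)
KEW: 8  (via MID)
TOR: 10  (via MID)
DOK: 10  (via MID)
ALP: 13  (via KEW)
FIR: 14  (via KEW)
LAR: 15  (via ALP)
Shortest route: CEN → MID → KEW → ALP → LAR = 15 min.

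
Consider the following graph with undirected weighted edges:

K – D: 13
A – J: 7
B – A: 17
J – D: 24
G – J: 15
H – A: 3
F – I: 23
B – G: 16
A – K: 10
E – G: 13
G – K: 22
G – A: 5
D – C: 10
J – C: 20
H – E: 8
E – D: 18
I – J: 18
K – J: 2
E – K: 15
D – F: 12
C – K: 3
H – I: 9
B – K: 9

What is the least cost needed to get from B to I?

Compare a few routes:
B → G → A → H → I: 16+5+3+9 = 33
B → K → A → H → I: 9+10+3+9 = 31
B → K → J → A → H → I: 9+2+7+3+9 = 30
B → K → J → I: 9+2+18 = 29
The minimum is 29 via B → K → J → I.

29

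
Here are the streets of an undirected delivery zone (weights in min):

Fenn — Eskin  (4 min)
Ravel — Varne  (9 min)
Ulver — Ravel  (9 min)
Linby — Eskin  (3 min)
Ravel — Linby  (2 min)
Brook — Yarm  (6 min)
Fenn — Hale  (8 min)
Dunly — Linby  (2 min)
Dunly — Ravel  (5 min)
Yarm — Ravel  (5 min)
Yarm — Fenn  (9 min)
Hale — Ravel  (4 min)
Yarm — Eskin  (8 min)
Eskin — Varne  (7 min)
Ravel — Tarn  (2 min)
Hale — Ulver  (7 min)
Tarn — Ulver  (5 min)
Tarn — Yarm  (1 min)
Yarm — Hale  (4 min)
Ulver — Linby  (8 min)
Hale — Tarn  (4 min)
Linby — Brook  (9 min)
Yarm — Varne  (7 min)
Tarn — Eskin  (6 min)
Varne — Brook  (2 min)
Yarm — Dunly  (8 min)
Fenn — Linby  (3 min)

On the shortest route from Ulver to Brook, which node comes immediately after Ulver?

Tarn

Compare a few routes:
Ulver–Tarn–Yarm–Brook: 5+1+6 = 12
Ulver–Tarn–Yarm–Varne–Brook: 5+1+7+2 = 15
The minimum is 12 min via Ulver–Tarn–Yarm–Brook.
So from Ulver the first move is to Tarn.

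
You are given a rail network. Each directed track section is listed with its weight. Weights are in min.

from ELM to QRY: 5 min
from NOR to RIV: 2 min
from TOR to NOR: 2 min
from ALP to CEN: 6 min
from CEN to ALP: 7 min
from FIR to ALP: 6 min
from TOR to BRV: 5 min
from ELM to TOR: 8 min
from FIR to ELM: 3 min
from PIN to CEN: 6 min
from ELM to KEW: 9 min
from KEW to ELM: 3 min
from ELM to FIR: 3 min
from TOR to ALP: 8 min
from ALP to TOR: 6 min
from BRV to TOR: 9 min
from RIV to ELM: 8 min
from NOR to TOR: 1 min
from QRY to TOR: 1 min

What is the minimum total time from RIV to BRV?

19 min

Compare a few routes:
RIV - ELM - TOR - BRV: 8+8+5 = 21
RIV - ELM - QRY - TOR - BRV: 8+5+1+5 = 19
Cheapest is RIV - ELM - QRY - TOR - BRV at 19 min.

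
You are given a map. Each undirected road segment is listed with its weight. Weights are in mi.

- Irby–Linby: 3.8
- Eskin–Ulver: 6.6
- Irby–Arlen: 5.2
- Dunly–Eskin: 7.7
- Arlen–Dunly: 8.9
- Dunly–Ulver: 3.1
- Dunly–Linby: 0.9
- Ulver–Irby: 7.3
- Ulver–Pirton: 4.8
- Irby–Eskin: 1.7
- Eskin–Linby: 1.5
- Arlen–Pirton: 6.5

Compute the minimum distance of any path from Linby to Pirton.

8.8 mi

Candidate routes:
Linby–Eskin–Ulver–Pirton: 1.5+6.6+4.8 = 12.9
Linby–Dunly–Ulver–Pirton: 0.9+3.1+4.8 = 8.8
Linby–Eskin–Irby–Arlen–Pirton: 1.5+1.7+5.2+6.5 = 14.9
Linby–Eskin–Irby–Ulver–Pirton: 1.5+1.7+7.3+4.8 = 15.3
The minimum is 8.8 mi via Linby–Dunly–Ulver–Pirton.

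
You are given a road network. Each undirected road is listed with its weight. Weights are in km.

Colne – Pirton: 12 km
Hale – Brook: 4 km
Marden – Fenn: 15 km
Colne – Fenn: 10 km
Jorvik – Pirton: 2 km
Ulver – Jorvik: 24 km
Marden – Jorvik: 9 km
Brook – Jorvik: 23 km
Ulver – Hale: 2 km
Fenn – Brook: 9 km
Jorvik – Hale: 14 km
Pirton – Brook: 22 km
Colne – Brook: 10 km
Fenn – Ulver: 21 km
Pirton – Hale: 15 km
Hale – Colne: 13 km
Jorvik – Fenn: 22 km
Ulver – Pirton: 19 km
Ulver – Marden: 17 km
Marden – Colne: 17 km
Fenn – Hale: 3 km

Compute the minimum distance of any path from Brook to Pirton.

Candidate routes:
Brook–Colne–Pirton: 10+12 = 22
Brook–Hale–Jorvik–Pirton: 4+14+2 = 20
Brook–Hale–Pirton: 4+15 = 19
The minimum is 19 km via Brook–Hale–Pirton.

19 km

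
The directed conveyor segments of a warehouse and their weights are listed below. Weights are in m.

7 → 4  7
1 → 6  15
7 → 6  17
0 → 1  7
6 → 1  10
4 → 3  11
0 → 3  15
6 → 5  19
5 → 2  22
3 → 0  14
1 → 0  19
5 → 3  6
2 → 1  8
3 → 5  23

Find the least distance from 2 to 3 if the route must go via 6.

Shortest 2→6: 2 → 1 → 6 = 23
Shortest 6→3: 6 → 5 → 3 = 25
Total via 6: 23 + 25 = 48 m.

48 m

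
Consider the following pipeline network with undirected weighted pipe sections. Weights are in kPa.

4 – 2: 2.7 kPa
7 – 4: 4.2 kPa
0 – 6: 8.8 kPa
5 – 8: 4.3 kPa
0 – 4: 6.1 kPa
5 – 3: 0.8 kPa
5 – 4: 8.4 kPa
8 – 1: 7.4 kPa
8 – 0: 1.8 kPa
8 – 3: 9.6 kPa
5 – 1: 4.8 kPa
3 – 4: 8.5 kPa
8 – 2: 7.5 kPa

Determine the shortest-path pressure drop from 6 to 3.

15.7 kPa

Shortest distances from 6:
6: 0
0: 8.8  (via 6)
8: 10.6  (via 0)
4: 14.9  (via 0)
5: 14.9  (via 8)
3: 15.7  (via 5)
Shortest route: 6 → 0 → 8 → 5 → 3 = 15.7 kPa.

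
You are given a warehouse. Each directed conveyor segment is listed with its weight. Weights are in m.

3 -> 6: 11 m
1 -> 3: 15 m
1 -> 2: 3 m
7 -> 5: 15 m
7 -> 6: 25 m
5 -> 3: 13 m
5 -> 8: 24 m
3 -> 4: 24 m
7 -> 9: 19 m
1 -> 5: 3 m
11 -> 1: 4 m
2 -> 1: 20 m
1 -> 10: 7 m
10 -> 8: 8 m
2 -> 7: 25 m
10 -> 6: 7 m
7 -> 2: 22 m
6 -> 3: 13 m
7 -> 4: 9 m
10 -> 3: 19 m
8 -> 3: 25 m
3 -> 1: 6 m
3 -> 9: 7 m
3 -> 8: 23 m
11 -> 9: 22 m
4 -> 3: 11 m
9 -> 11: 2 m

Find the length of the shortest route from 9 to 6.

20 m

Shortest distances from 9:
9: 0
11: 2  (via 9)
1: 6  (via 11)
2: 9  (via 1)
5: 9  (via 1)
10: 13  (via 1)
6: 20  (via 10)
Shortest route: 9 → 11 → 1 → 10 → 6 = 20 m.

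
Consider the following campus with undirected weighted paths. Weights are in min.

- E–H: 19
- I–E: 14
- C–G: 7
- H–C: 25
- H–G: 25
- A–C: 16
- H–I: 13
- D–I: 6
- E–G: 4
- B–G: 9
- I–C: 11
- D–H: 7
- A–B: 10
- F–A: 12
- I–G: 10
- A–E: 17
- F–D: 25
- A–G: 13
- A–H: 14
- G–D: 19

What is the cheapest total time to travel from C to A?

Enumerating some paths:
C → A: 16 = 16
C → G → B → A: 7+9+10 = 26
C → G → A: 7+13 = 20
C → G → E → A: 7+4+17 = 28
The minimum is 16 min via C → A.

16 min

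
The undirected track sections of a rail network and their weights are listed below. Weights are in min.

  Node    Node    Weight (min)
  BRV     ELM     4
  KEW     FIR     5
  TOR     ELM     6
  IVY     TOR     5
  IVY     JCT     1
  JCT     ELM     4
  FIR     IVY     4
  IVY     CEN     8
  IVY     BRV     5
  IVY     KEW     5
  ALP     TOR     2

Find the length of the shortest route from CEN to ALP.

15 min

Settle nodes by increasing distance from CEN:
CEN: 0
IVY: 8  (via CEN)
JCT: 9  (via IVY)
FIR: 12  (via IVY)
TOR: 13  (via IVY)
BRV: 13  (via IVY)
ELM: 13  (via JCT)
KEW: 13  (via IVY)
ALP: 15  (via TOR)
Shortest route: CEN–IVY–TOR–ALP = 15 min.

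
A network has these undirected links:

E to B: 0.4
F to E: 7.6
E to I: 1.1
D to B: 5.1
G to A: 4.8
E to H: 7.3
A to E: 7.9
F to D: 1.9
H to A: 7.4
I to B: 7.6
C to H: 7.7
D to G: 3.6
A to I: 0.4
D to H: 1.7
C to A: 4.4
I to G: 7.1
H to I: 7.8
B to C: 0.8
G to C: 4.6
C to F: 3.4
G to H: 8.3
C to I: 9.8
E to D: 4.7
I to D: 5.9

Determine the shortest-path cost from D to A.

6.2

Settle nodes by increasing distance from D:
D: 0
H: 1.7  (via D)
F: 1.9  (via D)
G: 3.6  (via D)
E: 4.7  (via D)
B: 5.1  (via D)
C: 5.3  (via F)
I: 5.8  (via E)
A: 6.2  (via I)
Shortest route: D–E–I–A = 6.2.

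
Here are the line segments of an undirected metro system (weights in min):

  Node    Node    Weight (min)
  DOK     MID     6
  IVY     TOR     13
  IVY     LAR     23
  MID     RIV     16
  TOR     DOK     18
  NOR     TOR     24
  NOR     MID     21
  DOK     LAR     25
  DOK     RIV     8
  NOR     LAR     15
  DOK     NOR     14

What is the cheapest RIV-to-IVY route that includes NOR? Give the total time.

Best RIV to NOR: RIV → DOK → NOR costing 22
Shortest NOR→IVY: NOR → TOR → IVY = 37
Total via NOR: 22 + 37 = 59 min.

59 min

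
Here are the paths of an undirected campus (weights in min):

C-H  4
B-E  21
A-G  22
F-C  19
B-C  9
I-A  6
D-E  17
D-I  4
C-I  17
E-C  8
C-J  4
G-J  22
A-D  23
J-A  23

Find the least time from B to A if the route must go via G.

57 min

Best B to G: B–C–J–G costing 35
Shortest G→A: G–A = 22
Total via G: 35 + 22 = 57 min.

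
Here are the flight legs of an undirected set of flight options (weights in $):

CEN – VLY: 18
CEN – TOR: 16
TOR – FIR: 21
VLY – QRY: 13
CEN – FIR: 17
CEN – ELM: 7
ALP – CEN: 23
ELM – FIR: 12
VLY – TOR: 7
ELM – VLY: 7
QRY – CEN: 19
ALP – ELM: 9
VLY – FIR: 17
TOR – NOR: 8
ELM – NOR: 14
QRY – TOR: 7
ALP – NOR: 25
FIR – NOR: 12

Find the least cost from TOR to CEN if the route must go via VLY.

$21

Best TOR to VLY: TOR → VLY costing 7
Shortest VLY→CEN: VLY → ELM → CEN = 14
Total via VLY: 7 + 14 = $21.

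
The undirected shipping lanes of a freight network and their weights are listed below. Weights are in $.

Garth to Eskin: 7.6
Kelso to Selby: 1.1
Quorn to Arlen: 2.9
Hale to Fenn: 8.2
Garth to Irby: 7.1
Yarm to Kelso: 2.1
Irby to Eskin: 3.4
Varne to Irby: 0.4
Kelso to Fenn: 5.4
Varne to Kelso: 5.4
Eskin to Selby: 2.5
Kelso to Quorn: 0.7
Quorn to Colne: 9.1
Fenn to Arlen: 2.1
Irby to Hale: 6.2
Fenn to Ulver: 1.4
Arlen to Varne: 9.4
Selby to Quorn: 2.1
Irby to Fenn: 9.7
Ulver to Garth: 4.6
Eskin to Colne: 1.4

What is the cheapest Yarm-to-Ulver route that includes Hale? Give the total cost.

$23.7

Best Yarm to Hale: Yarm–Kelso–Varne–Irby–Hale costing 14.1
Best Hale to Ulver: Hale–Fenn–Ulver costing 9.6
Total via Hale: 14.1 + 9.6 = $23.7.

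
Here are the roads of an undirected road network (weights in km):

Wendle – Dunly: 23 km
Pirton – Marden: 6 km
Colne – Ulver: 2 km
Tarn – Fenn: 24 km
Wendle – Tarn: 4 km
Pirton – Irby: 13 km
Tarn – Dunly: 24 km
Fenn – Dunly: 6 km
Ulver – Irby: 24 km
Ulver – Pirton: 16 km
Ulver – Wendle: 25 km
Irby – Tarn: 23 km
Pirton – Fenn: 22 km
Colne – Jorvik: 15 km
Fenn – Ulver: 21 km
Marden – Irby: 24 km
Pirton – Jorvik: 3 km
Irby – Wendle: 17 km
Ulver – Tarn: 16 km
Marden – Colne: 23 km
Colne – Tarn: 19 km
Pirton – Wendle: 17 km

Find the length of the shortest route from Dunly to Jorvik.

Shortest distances from Dunly:
Dunly: 0
Fenn: 6  (via Dunly)
Wendle: 23  (via Dunly)
Tarn: 24  (via Dunly)
Ulver: 27  (via Fenn)
Pirton: 28  (via Fenn)
Colne: 29  (via Ulver)
Jorvik: 31  (via Pirton)
Shortest route: Dunly–Fenn–Pirton–Jorvik = 31 km.

31 km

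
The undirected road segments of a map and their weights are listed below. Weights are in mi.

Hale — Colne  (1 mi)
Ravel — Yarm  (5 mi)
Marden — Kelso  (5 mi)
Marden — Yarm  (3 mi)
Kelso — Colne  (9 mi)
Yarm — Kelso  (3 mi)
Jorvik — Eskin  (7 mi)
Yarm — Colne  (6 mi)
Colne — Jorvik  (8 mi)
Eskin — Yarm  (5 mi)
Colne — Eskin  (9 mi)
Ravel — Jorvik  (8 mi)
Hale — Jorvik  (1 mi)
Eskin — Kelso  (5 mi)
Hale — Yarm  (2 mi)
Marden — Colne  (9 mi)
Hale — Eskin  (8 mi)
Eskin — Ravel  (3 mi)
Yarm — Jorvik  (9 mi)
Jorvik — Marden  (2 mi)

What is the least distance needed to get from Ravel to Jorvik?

8 mi

Candidate routes:
Ravel → Yarm → Marden → Jorvik: 5+3+2 = 10
Ravel → Jorvik: 8 = 8
The minimum is 8 mi via Ravel → Jorvik.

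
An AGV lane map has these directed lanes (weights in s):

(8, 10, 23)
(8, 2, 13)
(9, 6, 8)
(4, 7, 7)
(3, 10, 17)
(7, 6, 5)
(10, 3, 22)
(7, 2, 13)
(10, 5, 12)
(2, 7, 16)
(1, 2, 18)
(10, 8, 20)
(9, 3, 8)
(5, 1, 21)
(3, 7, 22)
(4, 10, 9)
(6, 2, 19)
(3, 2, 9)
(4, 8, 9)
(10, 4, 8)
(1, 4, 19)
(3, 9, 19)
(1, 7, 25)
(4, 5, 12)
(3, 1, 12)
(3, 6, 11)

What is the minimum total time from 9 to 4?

33 s

Candidate routes:
9 → 3 → 10 → 4: 8+17+8 = 33
9 → 3 → 1 → 4: 8+12+19 = 39
The minimum is 33 s via 9 → 3 → 10 → 4.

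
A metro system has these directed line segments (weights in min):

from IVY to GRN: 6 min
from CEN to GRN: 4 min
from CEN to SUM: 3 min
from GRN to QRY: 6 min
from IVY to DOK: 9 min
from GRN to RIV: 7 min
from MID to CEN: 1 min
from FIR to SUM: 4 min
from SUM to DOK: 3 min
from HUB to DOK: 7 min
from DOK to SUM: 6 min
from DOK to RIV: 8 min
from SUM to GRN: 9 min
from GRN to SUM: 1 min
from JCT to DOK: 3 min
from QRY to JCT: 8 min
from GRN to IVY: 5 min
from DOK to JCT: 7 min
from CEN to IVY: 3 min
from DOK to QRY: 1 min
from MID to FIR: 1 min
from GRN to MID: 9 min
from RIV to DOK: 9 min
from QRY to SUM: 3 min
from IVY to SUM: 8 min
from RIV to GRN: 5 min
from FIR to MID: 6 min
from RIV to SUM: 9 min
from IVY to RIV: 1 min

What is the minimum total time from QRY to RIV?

14 min

Enumerating some paths:
QRY–SUM–GRN–IVY–RIV: 3+9+5+1 = 18
QRY–SUM–DOK–RIV: 3+3+8 = 14
Cheapest is QRY–SUM–DOK–RIV at 14 min.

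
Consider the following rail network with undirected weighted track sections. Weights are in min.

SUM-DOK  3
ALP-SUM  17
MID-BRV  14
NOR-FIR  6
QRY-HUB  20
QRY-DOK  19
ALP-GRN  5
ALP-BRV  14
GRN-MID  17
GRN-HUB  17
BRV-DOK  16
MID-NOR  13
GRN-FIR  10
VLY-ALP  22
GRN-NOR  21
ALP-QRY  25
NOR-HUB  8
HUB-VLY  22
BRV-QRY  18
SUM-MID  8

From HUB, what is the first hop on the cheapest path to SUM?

NOR

Compare a few routes:
HUB - NOR - MID - SUM: 8+13+8 = 29
HUB - QRY - DOK - SUM: 20+19+3 = 42
HUB - GRN - ALP - SUM: 17+5+17 = 39
HUB - GRN - MID - SUM: 17+17+8 = 42
The minimum is 29 min via HUB - NOR - MID - SUM.
So from HUB the first move is to NOR.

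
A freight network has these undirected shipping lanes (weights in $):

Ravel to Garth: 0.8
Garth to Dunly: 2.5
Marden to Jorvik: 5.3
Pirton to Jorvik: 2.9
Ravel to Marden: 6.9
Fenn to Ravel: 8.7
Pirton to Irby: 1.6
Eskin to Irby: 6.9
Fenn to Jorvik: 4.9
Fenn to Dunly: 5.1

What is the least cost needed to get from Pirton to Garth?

Compare a few routes:
Pirton → Jorvik → Marden → Ravel → Garth: 2.9+5.3+6.9+0.8 = 15.9
Pirton → Jorvik → Fenn → Dunly → Garth: 2.9+4.9+5.1+2.5 = 15.4
Pirton → Jorvik → Fenn → Ravel → Garth: 2.9+4.9+8.7+0.8 = 17.3
The minimum is $15.4 via Pirton → Jorvik → Fenn → Dunly → Garth.

$15.4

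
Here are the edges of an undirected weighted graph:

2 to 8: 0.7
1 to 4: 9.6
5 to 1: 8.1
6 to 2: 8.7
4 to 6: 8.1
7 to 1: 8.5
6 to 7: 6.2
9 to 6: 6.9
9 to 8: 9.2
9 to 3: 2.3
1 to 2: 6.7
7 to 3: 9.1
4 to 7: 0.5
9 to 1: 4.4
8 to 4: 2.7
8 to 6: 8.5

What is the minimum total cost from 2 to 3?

Candidate routes:
2–1–9–3: 6.7+4.4+2.3 = 13.4
2–8–4–7–3: 0.7+2.7+0.5+9.1 = 13
2–8–9–3: 0.7+9.2+2.3 = 12.2
Cheapest is 2–8–9–3 at 12.2.

12.2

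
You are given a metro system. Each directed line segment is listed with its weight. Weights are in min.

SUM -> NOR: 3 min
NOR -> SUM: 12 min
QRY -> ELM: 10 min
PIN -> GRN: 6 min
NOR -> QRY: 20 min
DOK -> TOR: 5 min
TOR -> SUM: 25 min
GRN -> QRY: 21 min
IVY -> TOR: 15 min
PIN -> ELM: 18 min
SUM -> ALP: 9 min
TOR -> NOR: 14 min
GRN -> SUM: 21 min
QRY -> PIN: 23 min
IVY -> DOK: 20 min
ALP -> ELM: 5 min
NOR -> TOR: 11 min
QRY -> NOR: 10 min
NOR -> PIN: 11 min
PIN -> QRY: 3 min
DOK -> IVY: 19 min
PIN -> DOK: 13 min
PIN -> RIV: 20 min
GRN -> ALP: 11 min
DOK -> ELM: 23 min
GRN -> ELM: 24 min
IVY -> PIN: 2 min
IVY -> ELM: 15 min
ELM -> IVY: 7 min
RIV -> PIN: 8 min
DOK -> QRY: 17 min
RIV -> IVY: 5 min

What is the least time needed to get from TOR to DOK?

Candidate routes:
TOR–SUM–ALP–ELM–IVY–PIN–DOK: 25+9+5+7+2+13 = 61
TOR–SUM–NOR–PIN–DOK: 25+3+11+13 = 52
TOR–NOR–PIN–DOK: 14+11+13 = 38
The minimum is 38 min via TOR–NOR–PIN–DOK.

38 min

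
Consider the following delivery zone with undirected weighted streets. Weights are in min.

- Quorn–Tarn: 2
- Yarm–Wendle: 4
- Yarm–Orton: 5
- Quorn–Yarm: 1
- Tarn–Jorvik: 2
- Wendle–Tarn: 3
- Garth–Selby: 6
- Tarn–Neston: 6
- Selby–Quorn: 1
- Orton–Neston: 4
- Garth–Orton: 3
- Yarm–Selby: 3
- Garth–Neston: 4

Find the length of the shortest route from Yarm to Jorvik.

5 min

Shortest distances from Yarm:
Yarm: 0
Quorn: 1  (via Yarm)
Selby: 2  (via Quorn)
Tarn: 3  (via Quorn)
Wendle: 4  (via Yarm)
Orton: 5  (via Yarm)
Jorvik: 5  (via Tarn)
Shortest route: Yarm → Quorn → Tarn → Jorvik = 5 min.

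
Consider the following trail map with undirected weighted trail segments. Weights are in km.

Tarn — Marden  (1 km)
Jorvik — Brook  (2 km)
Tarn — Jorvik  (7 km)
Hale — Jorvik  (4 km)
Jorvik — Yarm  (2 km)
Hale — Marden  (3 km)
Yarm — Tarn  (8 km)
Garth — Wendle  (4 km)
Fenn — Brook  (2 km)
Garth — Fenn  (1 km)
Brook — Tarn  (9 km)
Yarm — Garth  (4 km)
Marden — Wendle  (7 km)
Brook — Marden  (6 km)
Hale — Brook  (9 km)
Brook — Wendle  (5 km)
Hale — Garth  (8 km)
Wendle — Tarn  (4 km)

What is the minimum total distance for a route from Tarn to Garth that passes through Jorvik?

12 km

Best Tarn to Jorvik: Tarn → Jorvik costing 7
Shortest Jorvik→Garth: Jorvik → Brook → Fenn → Garth = 5
Total via Jorvik: 7 + 5 = 12 km.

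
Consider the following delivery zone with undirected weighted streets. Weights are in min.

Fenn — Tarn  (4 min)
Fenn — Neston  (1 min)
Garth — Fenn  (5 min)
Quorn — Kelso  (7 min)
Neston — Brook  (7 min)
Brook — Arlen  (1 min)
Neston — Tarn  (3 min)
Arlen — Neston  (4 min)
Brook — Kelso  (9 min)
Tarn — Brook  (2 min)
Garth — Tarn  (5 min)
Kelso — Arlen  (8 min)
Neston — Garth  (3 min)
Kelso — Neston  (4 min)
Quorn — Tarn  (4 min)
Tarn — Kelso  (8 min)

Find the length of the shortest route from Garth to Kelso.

7 min

Shortest distances from Garth:
Garth: 0
Neston: 3  (via Garth)
Fenn: 4  (via Neston)
Tarn: 5  (via Garth)
Kelso: 7  (via Neston)
Shortest route: Garth–Neston–Kelso = 7 min.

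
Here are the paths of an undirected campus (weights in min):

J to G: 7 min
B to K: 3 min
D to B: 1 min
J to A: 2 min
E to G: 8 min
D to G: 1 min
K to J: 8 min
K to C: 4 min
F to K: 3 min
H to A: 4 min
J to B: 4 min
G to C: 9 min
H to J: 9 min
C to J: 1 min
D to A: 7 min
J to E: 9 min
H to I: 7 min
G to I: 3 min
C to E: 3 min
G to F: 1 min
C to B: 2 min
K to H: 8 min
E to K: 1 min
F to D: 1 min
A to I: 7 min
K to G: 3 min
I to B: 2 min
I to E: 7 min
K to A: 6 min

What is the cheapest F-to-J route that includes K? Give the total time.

8 min

Best F to K: F–K costing 3
Shortest K→J: K–C–J = 5
Total via K: 3 + 5 = 8 min.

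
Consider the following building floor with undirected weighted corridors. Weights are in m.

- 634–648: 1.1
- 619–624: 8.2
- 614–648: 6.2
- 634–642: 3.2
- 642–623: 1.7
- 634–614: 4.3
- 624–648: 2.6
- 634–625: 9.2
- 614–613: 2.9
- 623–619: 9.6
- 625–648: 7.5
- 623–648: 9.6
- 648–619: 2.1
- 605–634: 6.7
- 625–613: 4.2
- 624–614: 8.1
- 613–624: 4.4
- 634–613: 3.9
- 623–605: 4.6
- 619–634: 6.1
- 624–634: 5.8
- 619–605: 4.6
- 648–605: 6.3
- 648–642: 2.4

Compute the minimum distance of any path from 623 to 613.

Candidate routes:
623–642–648–624–613: 1.7+2.4+2.6+4.4 = 11.1
623–642–634–613: 1.7+3.2+3.9 = 8.8
623–642–648–634–613: 1.7+2.4+1.1+3.9 = 9.1
623–642–634–614–613: 1.7+3.2+4.3+2.9 = 12.1
The minimum is 8.8 m via 623–642–634–613.

8.8 m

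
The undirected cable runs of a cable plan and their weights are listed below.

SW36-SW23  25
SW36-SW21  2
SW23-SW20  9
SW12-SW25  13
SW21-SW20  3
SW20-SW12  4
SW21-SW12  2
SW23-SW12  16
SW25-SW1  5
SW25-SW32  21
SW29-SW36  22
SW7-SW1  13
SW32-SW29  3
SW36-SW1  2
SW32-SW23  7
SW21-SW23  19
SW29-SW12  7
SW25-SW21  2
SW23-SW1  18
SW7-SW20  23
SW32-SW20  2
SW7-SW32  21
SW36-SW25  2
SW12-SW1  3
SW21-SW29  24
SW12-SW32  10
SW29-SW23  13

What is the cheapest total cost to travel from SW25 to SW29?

Compare a few routes:
SW25 - SW36 - SW21 - SW20 - SW32 - SW29: 2+2+3+2+3 = 12
SW25 - SW21 - SW20 - SW32 - SW29: 2+3+2+3 = 10
SW25 - SW21 - SW12 - SW29: 2+2+7 = 11
Cheapest is SW25 - SW21 - SW20 - SW32 - SW29 at 10.

10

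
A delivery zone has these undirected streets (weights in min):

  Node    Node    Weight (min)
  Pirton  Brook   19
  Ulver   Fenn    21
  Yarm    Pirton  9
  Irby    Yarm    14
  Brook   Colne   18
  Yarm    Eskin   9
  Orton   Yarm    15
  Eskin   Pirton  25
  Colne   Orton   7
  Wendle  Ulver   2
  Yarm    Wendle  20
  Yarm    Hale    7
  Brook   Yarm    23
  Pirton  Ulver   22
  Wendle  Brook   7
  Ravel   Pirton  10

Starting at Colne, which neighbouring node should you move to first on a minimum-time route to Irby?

Enumerating some paths:
Colne → Brook → Pirton → Yarm → Irby: 18+19+9+14 = 60
Colne → Brook → Yarm → Irby: 18+23+14 = 55
Colne → Brook → Wendle → Yarm → Irby: 18+7+20+14 = 59
Colne → Orton → Yarm → Irby: 7+15+14 = 36
The minimum is 36 min via Colne → Orton → Yarm → Irby.
So from Colne the first move is to Orton.

Orton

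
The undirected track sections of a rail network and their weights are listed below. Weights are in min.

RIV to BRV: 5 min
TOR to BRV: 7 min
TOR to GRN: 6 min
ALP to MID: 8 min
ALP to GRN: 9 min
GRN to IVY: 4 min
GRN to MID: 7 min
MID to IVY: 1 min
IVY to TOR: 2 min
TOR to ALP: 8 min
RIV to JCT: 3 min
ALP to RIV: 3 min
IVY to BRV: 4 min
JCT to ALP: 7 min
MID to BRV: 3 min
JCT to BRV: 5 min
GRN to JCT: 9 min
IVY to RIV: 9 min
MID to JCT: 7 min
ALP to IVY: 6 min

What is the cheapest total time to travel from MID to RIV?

8 min

Compare a few routes:
MID - JCT - RIV: 7+3 = 10
MID - BRV - RIV: 3+5 = 8
MID - IVY - ALP - RIV: 1+6+3 = 10
MID - IVY - BRV - RIV: 1+4+5 = 10
The minimum is 8 min via MID - BRV - RIV.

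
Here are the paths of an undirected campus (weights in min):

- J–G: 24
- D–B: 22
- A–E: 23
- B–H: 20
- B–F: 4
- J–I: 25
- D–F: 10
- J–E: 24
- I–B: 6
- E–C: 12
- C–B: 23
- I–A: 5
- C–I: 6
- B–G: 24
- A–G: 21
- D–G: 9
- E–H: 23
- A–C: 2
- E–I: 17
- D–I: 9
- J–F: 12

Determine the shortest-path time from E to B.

Running Dijkstra from E:
E: 0
C: 12  (via E)
A: 14  (via C)
I: 17  (via E)
B: 23  (via I)
Shortest route: E–I–B = 23 min.

23 min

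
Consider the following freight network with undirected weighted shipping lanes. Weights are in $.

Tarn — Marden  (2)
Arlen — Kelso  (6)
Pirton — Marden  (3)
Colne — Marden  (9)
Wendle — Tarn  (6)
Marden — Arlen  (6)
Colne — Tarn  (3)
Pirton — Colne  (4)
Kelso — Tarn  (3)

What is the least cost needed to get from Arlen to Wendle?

Settle nodes by increasing distance from Arlen:
Arlen: 0
Marden: 6  (via Arlen)
Kelso: 6  (via Arlen)
Tarn: 8  (via Marden)
Pirton: 9  (via Marden)
Colne: 11  (via Tarn)
Wendle: 14  (via Tarn)
Shortest route: Arlen → Marden → Tarn → Wendle = $14.

$14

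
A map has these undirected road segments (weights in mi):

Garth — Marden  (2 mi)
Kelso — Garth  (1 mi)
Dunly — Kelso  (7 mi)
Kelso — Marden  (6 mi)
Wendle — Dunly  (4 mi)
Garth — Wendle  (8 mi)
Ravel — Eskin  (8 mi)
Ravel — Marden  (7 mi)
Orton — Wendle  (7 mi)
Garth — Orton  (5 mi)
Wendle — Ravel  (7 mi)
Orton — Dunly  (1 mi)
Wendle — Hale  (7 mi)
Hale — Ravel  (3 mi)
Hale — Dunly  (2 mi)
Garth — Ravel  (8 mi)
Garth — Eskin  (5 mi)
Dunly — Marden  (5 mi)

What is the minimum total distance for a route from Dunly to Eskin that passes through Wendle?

17 mi

Shortest Dunly→Wendle: Dunly–Wendle = 4
Shortest Wendle→Eskin: Wendle–Garth–Eskin = 13
Total via Wendle: 4 + 13 = 17 mi.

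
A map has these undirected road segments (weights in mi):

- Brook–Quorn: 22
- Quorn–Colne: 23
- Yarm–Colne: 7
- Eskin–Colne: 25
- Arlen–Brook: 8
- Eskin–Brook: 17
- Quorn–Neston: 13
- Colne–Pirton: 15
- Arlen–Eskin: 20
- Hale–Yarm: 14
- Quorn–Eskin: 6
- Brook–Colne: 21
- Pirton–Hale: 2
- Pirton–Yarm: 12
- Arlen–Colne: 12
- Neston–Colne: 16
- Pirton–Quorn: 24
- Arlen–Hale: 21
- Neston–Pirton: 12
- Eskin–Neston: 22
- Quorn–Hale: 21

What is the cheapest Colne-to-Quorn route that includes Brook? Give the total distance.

42 mi

Shortest Colne→Brook: Colne–Arlen–Brook = 20
Shortest Brook→Quorn: Brook–Quorn = 22
Total via Brook: 20 + 22 = 42 mi.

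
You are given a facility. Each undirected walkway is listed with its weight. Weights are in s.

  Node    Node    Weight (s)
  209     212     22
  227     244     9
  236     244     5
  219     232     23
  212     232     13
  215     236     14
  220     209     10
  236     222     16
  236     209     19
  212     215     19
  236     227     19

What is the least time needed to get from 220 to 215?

Enumerating some paths:
220 → 209 → 236 → 215: 10+19+14 = 43
220 → 209 → 212 → 215: 10+22+19 = 51
Cheapest is 220 → 209 → 236 → 215 at 43 s.

43 s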